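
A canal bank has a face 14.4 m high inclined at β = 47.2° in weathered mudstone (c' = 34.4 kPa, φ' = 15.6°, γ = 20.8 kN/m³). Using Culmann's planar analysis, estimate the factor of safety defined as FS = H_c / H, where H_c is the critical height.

FS = 2.19

H_c = (4c'/γ) · sinβ cosφ' / [1 − cos(β − φ')]
    = (4·34.4/20.8) · sin47.2°·cos15.6° / [1 − cos31.6°]
    = 6.615 · 0.7067 / 0.1483 = 31.53 m
FS = H_c / H = 31.53 / 14.4 = 2.190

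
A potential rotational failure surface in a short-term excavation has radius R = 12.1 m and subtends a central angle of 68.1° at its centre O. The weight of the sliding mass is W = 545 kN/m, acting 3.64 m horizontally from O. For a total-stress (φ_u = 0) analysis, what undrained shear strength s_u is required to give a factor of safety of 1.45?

FS = s_u·L_a·R / (W·d), so s_u = FS·W·d / (L_a·R).
Arc length L_a = R·θ = 12.1·(68.1°·π/180) = 12.1·1.1886 = 14.38 m
s_u = 1.45·545·3.64 / (14.38·12.1) = 2876.5 / 174.02 = 16.53 kPa

s_u = 16.5 kPa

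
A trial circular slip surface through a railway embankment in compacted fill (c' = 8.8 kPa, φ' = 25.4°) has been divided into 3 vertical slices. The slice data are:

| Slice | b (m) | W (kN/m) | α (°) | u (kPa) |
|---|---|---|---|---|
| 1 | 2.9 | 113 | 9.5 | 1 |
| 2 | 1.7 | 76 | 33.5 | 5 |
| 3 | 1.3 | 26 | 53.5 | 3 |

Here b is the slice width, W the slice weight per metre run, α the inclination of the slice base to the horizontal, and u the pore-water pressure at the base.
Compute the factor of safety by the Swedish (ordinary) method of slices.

FS = 1.77

Ordinary method of slices: FS = Σ[c'·Δl_i + (W_i cosα_i − u_i·Δl_i)·tanφ'] / Σ W_i sinα_i, with Δl_i = b_i / cosα_i.
Slice 1: Δl = 2.9/cos9.5° = 2.940 m; N'_1 = 113·cos9.5° − 1·2.940 = 108.5; c'Δl = 25.87; W sinα = 18.7
Slice 2: Δl = 1.7/cos33.5° = 2.039 m; N'_2 = 76·cos33.5° − 5·2.039 = 53.2; c'Δl = 17.94; W sinα = 41.9
Slice 3: Δl = 1.3/cos53.5° = 2.186 m; N'_3 = 26·cos53.5° − 3·2.186 = 8.9; c'Δl = 19.23; W sinα = 20.9
Σc'Δl = 63.0 kN/m; ΣN' = 170.6 kN/m; ΣW sinα = 81.5 kN/m
Resisting = 63.0 + 170.6·tan25.4° = 63.0 + 81.0 = 144.1 kN/m
FS = 144.1 / 81.5 = 1.768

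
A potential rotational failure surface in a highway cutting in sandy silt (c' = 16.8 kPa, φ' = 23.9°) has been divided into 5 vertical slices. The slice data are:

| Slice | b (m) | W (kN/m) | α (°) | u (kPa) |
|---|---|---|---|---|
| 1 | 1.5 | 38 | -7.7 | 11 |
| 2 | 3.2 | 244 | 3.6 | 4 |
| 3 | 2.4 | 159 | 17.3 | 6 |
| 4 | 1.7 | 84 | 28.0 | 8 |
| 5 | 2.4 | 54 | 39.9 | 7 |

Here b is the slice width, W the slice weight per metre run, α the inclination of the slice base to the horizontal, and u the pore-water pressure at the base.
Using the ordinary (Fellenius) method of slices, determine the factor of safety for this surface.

FS = 3.14

Ordinary method of slices: FS = Σ[c'·Δl_i + (W_i cosα_i − u_i·Δl_i)·tanφ'] / Σ W_i sinα_i, with Δl_i = b_i / cosα_i.
Slice 1: Δl = 1.5/cos(-7.7°) = 1.514 m; N'_1 = 38·cos(-7.7°) − 11·1.514 = 21.0; c'Δl = 25.43; W sinα = -5.1
Slice 2: Δl = 3.2/cos3.6° = 3.206 m; N'_2 = 244·cos3.6° − 4·3.206 = 230.7; c'Δl = 53.87; W sinα = 15.3
Slice 3: Δl = 2.4/cos17.3° = 2.514 m; N'_3 = 159·cos17.3° − 6·2.514 = 136.7; c'Δl = 42.23; W sinα = 47.3
Slice 4: Δl = 1.7/cos28.0° = 1.925 m; N'_4 = 84·cos28.0° − 8·1.925 = 58.8; c'Δl = 32.35; W sinα = 39.4
Slice 5: Δl = 2.4/cos39.9° = 3.128 m; N'_5 = 54·cos39.9° − 7·3.128 = 19.5; c'Δl = 52.56; W sinα = 34.6
Σc'Δl = 206.4 kN/m; ΣN' = 466.7 kN/m; ΣW sinα = 131.6 kN/m
Resisting = 206.4 + 466.7·tan23.9° = 206.4 + 206.8 = 413.3 kN/m
FS = 413.3 / 131.6 = 3.141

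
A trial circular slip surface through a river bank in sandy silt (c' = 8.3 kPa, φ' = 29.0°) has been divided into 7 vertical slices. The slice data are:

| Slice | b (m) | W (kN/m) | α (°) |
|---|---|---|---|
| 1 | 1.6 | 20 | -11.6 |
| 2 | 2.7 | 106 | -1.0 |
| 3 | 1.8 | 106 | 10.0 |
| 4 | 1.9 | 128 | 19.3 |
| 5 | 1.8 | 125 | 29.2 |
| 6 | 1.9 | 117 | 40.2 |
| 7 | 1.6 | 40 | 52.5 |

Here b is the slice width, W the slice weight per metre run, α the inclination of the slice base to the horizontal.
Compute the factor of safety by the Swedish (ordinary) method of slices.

FS = 2.00

Ordinary method of slices: FS = Σ[c'·Δl_i + (W_i cosα_i)·tanφ'] / Σ W_i sinα_i, with Δl_i = b_i / cosα_i.
Slice 1: Δl = 1.6/cos(-11.6°) = 1.633 m; N'_1 = 20·cos(-11.6°) = 19.6; c'Δl = 13.56; W sinα = -4.0
Slice 2: Δl = 2.7/cos(-1.0°) = 2.700 m; N'_2 = 106·cos(-1.0°) = 106.0; c'Δl = 22.41; W sinα = -1.8
Slice 3: Δl = 1.8/cos10.0° = 1.828 m; N'_3 = 106·cos10.0° = 104.4; c'Δl = 15.17; W sinα = 18.4
Slice 4: Δl = 1.9/cos19.3° = 2.013 m; N'_4 = 128·cos19.3° = 120.8; c'Δl = 16.71; W sinα = 42.3
Slice 5: Δl = 1.8/cos29.2° = 2.062 m; N'_5 = 125·cos29.2° = 109.1; c'Δl = 17.11; W sinα = 61.0
Slice 6: Δl = 1.9/cos40.2° = 2.488 m; N'_6 = 117·cos40.2° = 89.4; c'Δl = 20.65; W sinα = 75.5
Slice 7: Δl = 1.6/cos52.5° = 2.628 m; N'_7 = 40·cos52.5° = 24.4; c'Δl = 21.81; W sinα = 31.7
Σc'Δl = 127.4 kN/m; ΣN' = 573.6 kN/m; ΣW sinα = 223.1 kN/m
Resisting = 127.4 + 573.6·tan29.0° = 127.4 + 318.0 = 445.4 kN/m
FS = 445.4 / 223.1 = 1.997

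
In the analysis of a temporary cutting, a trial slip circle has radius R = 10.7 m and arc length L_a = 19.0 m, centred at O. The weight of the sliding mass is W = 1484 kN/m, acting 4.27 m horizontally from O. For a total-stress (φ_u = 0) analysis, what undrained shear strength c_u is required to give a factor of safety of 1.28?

FS = c_u·L_a·R / (W·d), so c_u = FS·W·d / (L_a·R).
c_u = 1.28·1484·4.27 / (19.00·10.7) = 8111.0 / 203.30 = 39.90 kPa

c_u = 39.9 kPa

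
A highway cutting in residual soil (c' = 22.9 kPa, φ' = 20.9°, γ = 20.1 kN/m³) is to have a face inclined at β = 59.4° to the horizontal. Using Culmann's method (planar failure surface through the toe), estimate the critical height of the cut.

Culmann's analysis gives the critical failure plane at α_cr = (β + φ')/2 = (59.4 + 20.9)/2 = 40.1°, and the critical height
H_c = (4c'/γ) · sinβ cosφ' / [1 − cos(β − φ')]
    = (4·22.9/20.1) · sin59.4°·cos20.9° / [1 − cos(38.5°)]
    = 4.557 · 0.8607·0.9342 / [1 − 0.7826]
    = 4.557 · 0.8041 / 0.2174
    = 16.86 m

H_c = 16.86 m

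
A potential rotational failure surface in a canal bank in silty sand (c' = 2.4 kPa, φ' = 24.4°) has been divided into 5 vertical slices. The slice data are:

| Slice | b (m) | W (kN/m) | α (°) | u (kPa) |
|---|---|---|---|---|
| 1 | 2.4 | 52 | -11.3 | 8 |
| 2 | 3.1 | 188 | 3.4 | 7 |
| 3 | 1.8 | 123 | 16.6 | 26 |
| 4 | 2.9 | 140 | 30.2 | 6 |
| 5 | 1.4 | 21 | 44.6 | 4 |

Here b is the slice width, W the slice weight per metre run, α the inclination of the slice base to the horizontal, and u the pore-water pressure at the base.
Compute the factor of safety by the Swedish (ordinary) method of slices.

FS = 1.65

Ordinary method of slices: FS = Σ[c'·Δl_i + (W_i cosα_i − u_i·Δl_i)·tanφ'] / Σ W_i sinα_i, with Δl_i = b_i / cosα_i.
Slice 1: Δl = 2.4/cos(-11.3°) = 2.447 m; N'_1 = 52·cos(-11.3°) − 8·2.447 = 31.4; c'Δl = 5.87; W sinα = -10.2
Slice 2: Δl = 3.1/cos3.4° = 3.105 m; N'_2 = 188·cos3.4° − 7·3.105 = 165.9; c'Δl = 7.45; W sinα = 11.1
Slice 3: Δl = 1.8/cos16.6° = 1.878 m; N'_3 = 123·cos16.6° − 26·1.878 = 69.0; c'Δl = 4.51; W sinα = 35.1
Slice 4: Δl = 2.9/cos30.2° = 3.355 m; N'_4 = 140·cos30.2° − 6·3.355 = 100.9; c'Δl = 8.05; W sinα = 70.4
Slice 5: Δl = 1.4/cos44.6° = 1.966 m; N'_5 = 21·cos44.6° − 4·1.966 = 7.1; c'Δl = 4.72; W sinα = 14.7
Σc'Δl = 30.6 kN/m; ΣN' = 374.3 kN/m; ΣW sinα = 121.3 kN/m
Resisting = 30.6 + 374.3·tan24.4° = 30.6 + 169.8 = 200.4 kN/m
FS = 200.4 / 121.3 = 1.653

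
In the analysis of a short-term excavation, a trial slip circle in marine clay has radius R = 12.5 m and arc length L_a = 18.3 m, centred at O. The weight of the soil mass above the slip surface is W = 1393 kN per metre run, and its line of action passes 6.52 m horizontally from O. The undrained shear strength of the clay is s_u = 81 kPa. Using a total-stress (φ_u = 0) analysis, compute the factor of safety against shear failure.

FS = 2.04

Taking moments about the centre O, the resisting moment is provided by the undrained shear strength acting along the arc:
M_R = s_u·L_a·R = 81·18.30·12.5 = 18528.8 kN·m/m
M_D = W·d = 1393·6.52 = 9082.4 kN·m/m
FS = M_R / M_D = 18528.8 / 9082.4 = 2.040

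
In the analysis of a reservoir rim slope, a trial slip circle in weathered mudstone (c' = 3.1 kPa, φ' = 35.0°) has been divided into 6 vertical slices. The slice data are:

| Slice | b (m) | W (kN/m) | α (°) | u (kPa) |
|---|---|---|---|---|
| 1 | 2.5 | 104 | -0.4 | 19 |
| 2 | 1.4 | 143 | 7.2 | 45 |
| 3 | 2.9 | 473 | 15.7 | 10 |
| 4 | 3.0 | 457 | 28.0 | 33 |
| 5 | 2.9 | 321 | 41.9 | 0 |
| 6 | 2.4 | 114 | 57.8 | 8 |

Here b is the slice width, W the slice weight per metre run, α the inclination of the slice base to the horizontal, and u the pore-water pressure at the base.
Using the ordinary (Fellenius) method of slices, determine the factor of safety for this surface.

Ordinary method of slices: FS = Σ[c'·Δl_i + (W_i cosα_i − u_i·Δl_i)·tanφ'] / Σ W_i sinα_i, with Δl_i = b_i / cosα_i.
Slice 1: Δl = 2.5/cos(-0.4°) = 2.500 m; N'_1 = 104·cos(-0.4°) − 19·2.500 = 56.5; c'Δl = 7.75; W sinα = -0.7
Slice 2: Δl = 1.4/cos7.2° = 1.411 m; N'_2 = 143·cos7.2° − 45·1.411 = 78.4; c'Δl = 4.37; W sinα = 17.9
Slice 3: Δl = 2.9/cos15.7° = 3.012 m; N'_3 = 473·cos15.7° − 10·3.012 = 425.2; c'Δl = 9.34; W sinα = 128.0
Slice 4: Δl = 3.0/cos28.0° = 3.398 m; N'_4 = 457·cos28.0° − 33·3.398 = 291.4; c'Δl = 10.53; W sinα = 214.5
Slice 5: Δl = 2.9/cos41.9° = 3.896 m; N'_5 = 321·cos41.9° − 0·3.896 = 238.9; c'Δl = 12.08; W sinα = 214.4
Slice 6: Δl = 2.4/cos57.8° = 4.504 m; N'_6 = 114·cos57.8° − 8·4.504 = 24.7; c'Δl = 13.96; W sinα = 96.5
Σc'Δl = 58.0 kN/m; ΣN' = 1115.1 kN/m; ΣW sinα = 670.6 kN/m
Resisting = 58.0 + 1115.1·tan35.0° = 58.0 + 780.8 = 838.9 kN/m
FS = 838.9 / 670.6 = 1.251

FS = 1.25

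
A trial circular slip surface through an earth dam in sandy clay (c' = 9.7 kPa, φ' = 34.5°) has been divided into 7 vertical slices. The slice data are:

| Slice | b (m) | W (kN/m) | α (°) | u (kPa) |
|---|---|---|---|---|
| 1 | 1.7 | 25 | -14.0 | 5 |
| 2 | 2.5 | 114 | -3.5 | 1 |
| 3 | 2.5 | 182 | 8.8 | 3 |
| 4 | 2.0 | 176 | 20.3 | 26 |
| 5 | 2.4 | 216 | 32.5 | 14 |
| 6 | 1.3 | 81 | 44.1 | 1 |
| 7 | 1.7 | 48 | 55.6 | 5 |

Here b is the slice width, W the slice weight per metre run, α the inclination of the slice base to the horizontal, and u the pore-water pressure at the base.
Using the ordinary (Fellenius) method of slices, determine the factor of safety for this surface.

Ordinary method of slices: FS = Σ[c'·Δl_i + (W_i cosα_i − u_i·Δl_i)·tanφ'] / Σ W_i sinα_i, with Δl_i = b_i / cosα_i.
Slice 1: Δl = 1.7/cos(-14.0°) = 1.752 m; N'_1 = 25·cos(-14.0°) − 5·1.752 = 15.5; c'Δl = 16.99; W sinα = -6.0
Slice 2: Δl = 2.5/cos(-3.5°) = 2.505 m; N'_2 = 114·cos(-3.5°) − 1·2.505 = 111.3; c'Δl = 24.30; W sinα = -7.0
Slice 3: Δl = 2.5/cos8.8° = 2.530 m; N'_3 = 182·cos8.8° − 3·2.530 = 172.3; c'Δl = 24.54; W sinα = 27.8
Slice 4: Δl = 2.0/cos20.3° = 2.132 m; N'_4 = 176·cos20.3° − 26·2.132 = 109.6; c'Δl = 20.68; W sinα = 61.1
Slice 5: Δl = 2.4/cos32.5° = 2.846 m; N'_5 = 216·cos32.5° − 14·2.846 = 142.3; c'Δl = 27.60; W sinα = 116.1
Slice 6: Δl = 1.3/cos44.1° = 1.810 m; N'_6 = 81·cos44.1° − 1·1.810 = 56.4; c'Δl = 17.56; W sinα = 56.4
Slice 7: Δl = 1.7/cos55.6° = 3.009 m; N'_7 = 48·cos55.6° − 5·3.009 = 12.1; c'Δl = 29.19; W sinα = 39.6
Σc'Δl = 160.9 kN/m; ΣN' = 619.4 kN/m; ΣW sinα = 287.9 kN/m
Resisting = 160.9 + 619.4·tan34.5° = 160.9 + 425.7 = 586.6 kN/m
FS = 586.6 / 287.9 = 2.037

FS = 2.04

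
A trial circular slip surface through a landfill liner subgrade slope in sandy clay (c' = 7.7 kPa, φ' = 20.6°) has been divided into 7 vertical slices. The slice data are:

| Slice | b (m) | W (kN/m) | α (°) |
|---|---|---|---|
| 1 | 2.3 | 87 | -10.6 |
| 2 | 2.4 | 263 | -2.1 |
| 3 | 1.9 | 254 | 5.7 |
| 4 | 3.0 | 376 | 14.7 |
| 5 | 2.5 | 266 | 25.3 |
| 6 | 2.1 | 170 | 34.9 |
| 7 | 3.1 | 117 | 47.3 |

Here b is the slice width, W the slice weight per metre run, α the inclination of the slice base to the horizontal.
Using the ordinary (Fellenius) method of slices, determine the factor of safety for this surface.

Ordinary method of slices: FS = Σ[c'·Δl_i + (W_i cosα_i)·tanφ'] / Σ W_i sinα_i, with Δl_i = b_i / cosα_i.
Slice 1: Δl = 2.3/cos(-10.6°) = 2.340 m; N'_1 = 87·cos(-10.6°) = 85.5; c'Δl = 18.02; W sinα = -16.0
Slice 2: Δl = 2.4/cos(-2.1°) = 2.402 m; N'_2 = 263·cos(-2.1°) = 262.8; c'Δl = 18.49; W sinα = -9.6
Slice 3: Δl = 1.9/cos5.7° = 1.909 m; N'_3 = 254·cos5.7° = 252.7; c'Δl = 14.70; W sinα = 25.2
Slice 4: Δl = 3.0/cos14.7° = 3.102 m; N'_4 = 376·cos14.7° = 363.7; c'Δl = 23.88; W sinα = 95.4
Slice 5: Δl = 2.5/cos25.3° = 2.765 m; N'_5 = 266·cos25.3° = 240.5; c'Δl = 21.29; W sinα = 113.7
Slice 6: Δl = 2.1/cos34.9° = 2.561 m; N'_6 = 170·cos34.9° = 139.4; c'Δl = 19.72; W sinα = 97.3
Slice 7: Δl = 3.1/cos47.3° = 4.571 m; N'_7 = 117·cos47.3° = 79.3; c'Δl = 35.20; W sinα = 86.0
Σc'Δl = 151.3 kN/m; ΣN' = 1424.0 kN/m; ΣW sinα = 391.9 kN/m
Resisting = 151.3 + 1424.0·tan20.6° = 151.3 + 535.3 = 686.6 kN/m
FS = 686.6 / 391.9 = 1.752

FS = 1.75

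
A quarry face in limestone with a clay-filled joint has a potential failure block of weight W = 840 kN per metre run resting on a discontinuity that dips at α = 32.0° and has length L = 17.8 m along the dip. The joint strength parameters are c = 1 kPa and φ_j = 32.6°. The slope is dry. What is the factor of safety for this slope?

Resolving the block weight along and normal to the plane and applying the Mohr–Coulomb strength on the joint:
N' = W cosα = 840·cos32.0° = 712.4 kN/m
Driving force T = W sinα = 840·sin32.0° = 445.1 kN/m
Resisting force R = c·L + N'·tanφ_j = 1·17.8 + 712.4·tan32.6° = 17.8 + 455.6 = 473.4 kN/m
FS = R / T = 473.4 / 445.1 = 1.063

FS = 1.06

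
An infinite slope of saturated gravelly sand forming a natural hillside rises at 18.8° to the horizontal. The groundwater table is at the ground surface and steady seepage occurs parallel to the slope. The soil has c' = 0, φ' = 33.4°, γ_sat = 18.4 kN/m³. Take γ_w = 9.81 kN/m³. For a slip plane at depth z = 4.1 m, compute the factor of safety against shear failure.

With seepage parallel to the slope and the water table at the surface, the effective normal stress on the slip plane uses the buoyant unit weight γ' = γ_sat − γ_w while the driving shear stress uses γ_sat:
FS = [c' + γ' z cos²β tanφ'] / [γ_sat z sinβ cosβ]
(For c' = 0 this reduces to FS = (γ'/γ_sat)·tanφ'/tanβ.)
γ' = 18.4 − 9.81 = 8.59 kN/m³
Numerator = 0.0 + 8.59·4.1·cos²18.8°·tan33.4° = 0.0 + 8.59·4.1·0.8961·0.6594 = 20.811 kPa
Denominator = 18.4·4.1·sin18.8°·cos18.8° = 18.4·4.1·0.3223·0.9466 = 23.015 kPa
FS = 20.811 / 23.015 = 0.904

FS = 0.90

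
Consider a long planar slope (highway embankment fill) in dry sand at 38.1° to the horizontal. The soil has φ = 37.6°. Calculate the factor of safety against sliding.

FS = 0.98

For a dry cohesionless infinite slope the factor of safety is FS = tanφ / tanβ.
FS = tan37.6° / tan38.1° = 0.7701 / 0.7841 = 0.982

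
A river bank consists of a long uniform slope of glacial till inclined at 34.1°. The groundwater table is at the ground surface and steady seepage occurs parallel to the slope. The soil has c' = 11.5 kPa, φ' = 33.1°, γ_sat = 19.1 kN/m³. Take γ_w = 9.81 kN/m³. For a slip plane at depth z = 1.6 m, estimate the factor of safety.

FS = 1.28

With seepage parallel to the slope and the water table at the surface, the effective normal stress on the slip plane uses the buoyant unit weight γ' = γ_sat − γ_w while the driving shear stress uses γ_sat:
FS = [c' + γ' z cos²β tanφ'] / [γ_sat z sinβ cosβ]
γ' = 19.1 − 9.81 = 9.29 kN/m³
Numerator = 11.5 + 9.29·1.6·cos²34.1°·tan33.1° = 11.5 + 9.29·1.6·0.6857·0.6519 = 18.144 kPa
Denominator = 19.1·1.6·sin34.1°·cos34.1° = 19.1·1.6·0.5606·0.8281 = 14.187 kPa
FS = 18.144 / 14.187 = 1.279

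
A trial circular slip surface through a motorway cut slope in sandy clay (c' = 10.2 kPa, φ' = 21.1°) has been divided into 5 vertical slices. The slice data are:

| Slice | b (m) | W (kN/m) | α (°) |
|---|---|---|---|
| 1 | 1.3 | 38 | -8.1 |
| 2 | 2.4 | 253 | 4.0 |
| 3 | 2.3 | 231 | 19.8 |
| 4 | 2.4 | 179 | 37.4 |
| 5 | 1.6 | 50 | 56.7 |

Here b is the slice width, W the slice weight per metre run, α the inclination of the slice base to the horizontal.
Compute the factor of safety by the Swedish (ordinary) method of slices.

Ordinary method of slices: FS = Σ[c'·Δl_i + (W_i cosα_i)·tanφ'] / Σ W_i sinα_i, with Δl_i = b_i / cosα_i.
Slice 1: Δl = 1.3/cos(-8.1°) = 1.313 m; N'_1 = 38·cos(-8.1°) = 37.6; c'Δl = 13.39; W sinα = -5.4
Slice 2: Δl = 2.4/cos4.0° = 2.406 m; N'_2 = 253·cos4.0° = 252.4; c'Δl = 24.54; W sinα = 17.6
Slice 3: Δl = 2.3/cos19.8° = 2.445 m; N'_3 = 231·cos19.8° = 217.3; c'Δl = 24.93; W sinα = 78.2
Slice 4: Δl = 2.4/cos37.4° = 3.021 m; N'_4 = 179·cos37.4° = 142.2; c'Δl = 30.82; W sinα = 108.7
Slice 5: Δl = 1.6/cos56.7° = 2.914 m; N'_5 = 50·cos56.7° = 27.5; c'Δl = 29.73; W sinα = 41.8
Σc'Δl = 123.4 kN/m; ΣN' = 677.0 kN/m; ΣW sinα = 241.1 kN/m
Resisting = 123.4 + 677.0·tan21.1° = 123.4 + 261.2 = 384.6 kN/m
FS = 384.6 / 241.1 = 1.596

FS = 1.60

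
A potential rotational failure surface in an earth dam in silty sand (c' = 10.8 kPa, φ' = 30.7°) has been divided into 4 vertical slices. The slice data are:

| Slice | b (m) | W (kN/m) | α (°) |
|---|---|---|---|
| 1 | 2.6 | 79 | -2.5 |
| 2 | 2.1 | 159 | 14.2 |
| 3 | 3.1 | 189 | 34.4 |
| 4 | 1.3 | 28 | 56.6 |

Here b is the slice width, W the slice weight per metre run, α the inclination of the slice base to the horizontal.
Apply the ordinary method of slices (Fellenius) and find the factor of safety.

Ordinary method of slices: FS = Σ[c'·Δl_i + (W_i cosα_i)·tanφ'] / Σ W_i sinα_i, with Δl_i = b_i / cosα_i.
Slice 1: Δl = 2.6/cos(-2.5°) = 2.602 m; N'_1 = 79·cos(-2.5°) = 78.9; c'Δl = 28.11; W sinα = -3.4
Slice 2: Δl = 2.1/cos14.2° = 2.166 m; N'_2 = 159·cos14.2° = 154.1; c'Δl = 23.39; W sinα = 39.0
Slice 3: Δl = 3.1/cos34.4° = 3.757 m; N'_3 = 189·cos34.4° = 155.9; c'Δl = 40.58; W sinα = 106.8
Slice 4: Δl = 1.3/cos56.6° = 2.362 m; N'_4 = 28·cos56.6° = 15.4; c'Δl = 25.50; W sinα = 23.4
Σc'Δl = 117.6 kN/m; ΣN' = 404.4 kN/m; ΣW sinα = 165.7 kN/m
Resisting = 117.6 + 404.4·tan30.7° = 117.6 + 240.1 = 357.7 kN/m
FS = 357.7 / 165.7 = 2.159

FS = 2.16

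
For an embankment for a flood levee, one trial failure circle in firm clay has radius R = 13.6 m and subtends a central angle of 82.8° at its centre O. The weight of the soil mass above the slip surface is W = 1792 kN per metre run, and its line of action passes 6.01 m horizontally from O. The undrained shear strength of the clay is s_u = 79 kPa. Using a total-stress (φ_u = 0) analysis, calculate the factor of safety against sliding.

Taking moments about the centre O, the resisting moment is provided by the undrained shear strength acting along the arc:
Arc length L_a = R·θ = 13.6·(82.8°·π/180) = 13.6·1.4451 = 19.65 m
M_R = s_u·L_a·R = 79·19.65·13.6 = 21116.0 kN·m/m
M_D = W·d = 1792·6.01 = 10769.9 kN·m/m
FS = M_R / M_D = 21116.0 / 10769.9 = 1.961

FS = 1.96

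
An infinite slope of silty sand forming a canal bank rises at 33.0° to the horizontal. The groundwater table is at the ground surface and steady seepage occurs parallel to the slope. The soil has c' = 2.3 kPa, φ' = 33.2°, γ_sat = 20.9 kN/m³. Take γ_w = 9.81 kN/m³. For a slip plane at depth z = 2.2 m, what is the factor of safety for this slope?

With seepage parallel to the slope and the water table at the surface, the effective normal stress on the slip plane uses the buoyant unit weight γ' = γ_sat − γ_w while the driving shear stress uses γ_sat:
FS = [c' + γ' z cos²β tanφ'] / [γ_sat z sinβ cosβ]
γ' = 20.9 − 9.81 = 11.09 kN/m³
Numerator = 2.3 + 11.09·2.2·cos²33.0°·tan33.2° = 2.3 + 11.09·2.2·0.7034·0.6544 = 13.530 kPa
Denominator = 20.9·2.2·sin33.0°·cos33.0° = 20.9·2.2·0.5446·0.8387 = 21.002 kPa
FS = 13.530 / 21.002 = 0.644

FS = 0.64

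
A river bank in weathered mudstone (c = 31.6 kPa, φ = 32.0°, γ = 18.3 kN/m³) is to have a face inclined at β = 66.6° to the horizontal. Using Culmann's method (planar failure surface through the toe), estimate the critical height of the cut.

H_c = 30.40 m

Culmann's analysis gives the critical failure plane at α_cr = (β + φ)/2 = (66.6 + 32.0)/2 = 49.3°, and the critical height
H_c = (4c/γ) · sinβ cosφ / [1 − cos(β − φ)]
    = (4·31.6/18.3) · sin66.6°·cos32.0° / [1 − cos(34.6°)]
    = 6.907 · 0.9178·0.8480 / [1 − 0.8231]
    = 6.907 · 0.7783 / 0.1769
    = 30.40 m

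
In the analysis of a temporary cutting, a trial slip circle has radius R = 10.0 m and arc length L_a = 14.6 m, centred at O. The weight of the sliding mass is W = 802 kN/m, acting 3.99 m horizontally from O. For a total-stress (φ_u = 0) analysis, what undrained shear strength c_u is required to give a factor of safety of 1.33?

FS = c_u·L_a·R / (W·d), so c_u = FS·W·d / (L_a·R).
c_u = 1.33·802·3.99 / (14.60·10.0) = 4256.0 / 146.00 = 29.15 kPa

c_u = 29.2 kPa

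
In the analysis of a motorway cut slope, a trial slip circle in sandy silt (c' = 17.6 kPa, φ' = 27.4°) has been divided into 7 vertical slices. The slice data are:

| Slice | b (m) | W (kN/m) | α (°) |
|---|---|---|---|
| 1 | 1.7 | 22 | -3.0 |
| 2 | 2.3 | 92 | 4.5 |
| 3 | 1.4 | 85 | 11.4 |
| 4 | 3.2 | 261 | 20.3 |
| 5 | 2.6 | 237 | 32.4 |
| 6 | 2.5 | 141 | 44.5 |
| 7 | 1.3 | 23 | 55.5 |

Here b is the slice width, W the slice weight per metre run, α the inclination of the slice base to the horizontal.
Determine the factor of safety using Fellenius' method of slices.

Ordinary method of slices: FS = Σ[c'·Δl_i + (W_i cosα_i)·tanφ'] / Σ W_i sinα_i, with Δl_i = b_i / cosα_i.
Slice 1: Δl = 1.7/cos(-3.0°) = 1.702 m; N'_1 = 22·cos(-3.0°) = 22.0; c'Δl = 29.96; W sinα = -1.2
Slice 2: Δl = 2.3/cos4.5° = 2.307 m; N'_2 = 92·cos4.5° = 91.7; c'Δl = 40.61; W sinα = 7.2
Slice 3: Δl = 1.4/cos11.4° = 1.428 m; N'_3 = 85·cos11.4° = 83.3; c'Δl = 25.14; W sinα = 16.8
Slice 4: Δl = 3.2/cos20.3° = 3.412 m; N'_4 = 261·cos20.3° = 244.8; c'Δl = 60.05; W sinα = 90.6
Slice 5: Δl = 2.6/cos32.4° = 3.079 m; N'_5 = 237·cos32.4° = 200.1; c'Δl = 54.20; W sinα = 127.0
Slice 6: Δl = 2.5/cos44.5° = 3.505 m; N'_6 = 141·cos44.5° = 100.6; c'Δl = 61.69; W sinα = 98.8
Slice 7: Δl = 1.3/cos55.5° = 2.295 m; N'_7 = 23·cos55.5° = 13.0; c'Δl = 40.40; W sinα = 19.0
Σc'Δl = 312.0 kN/m; ΣN' = 755.5 kN/m; ΣW sinα = 358.2 kN/m
Resisting = 312.0 + 755.5·tan27.4° = 312.0 + 391.6 = 703.6 kN/m
FS = 703.6 / 358.2 = 1.964

FS = 1.96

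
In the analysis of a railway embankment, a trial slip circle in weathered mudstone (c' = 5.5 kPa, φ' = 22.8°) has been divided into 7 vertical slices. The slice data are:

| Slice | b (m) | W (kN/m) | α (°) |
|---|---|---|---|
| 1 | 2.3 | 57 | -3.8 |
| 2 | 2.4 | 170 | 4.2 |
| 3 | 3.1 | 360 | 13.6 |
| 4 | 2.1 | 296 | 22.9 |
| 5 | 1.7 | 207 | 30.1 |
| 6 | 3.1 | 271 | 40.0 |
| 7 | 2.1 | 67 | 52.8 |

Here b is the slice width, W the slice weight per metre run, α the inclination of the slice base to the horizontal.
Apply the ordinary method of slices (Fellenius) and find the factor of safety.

Ordinary method of slices: FS = Σ[c'·Δl_i + (W_i cosα_i)·tanφ'] / Σ W_i sinα_i, with Δl_i = b_i / cosα_i.
Slice 1: Δl = 2.3/cos(-3.8°) = 2.305 m; N'_1 = 57·cos(-3.8°) = 56.9; c'Δl = 12.68; W sinα = -3.8
Slice 2: Δl = 2.4/cos4.2° = 2.406 m; N'_2 = 170·cos4.2° = 169.5; c'Δl = 13.24; W sinα = 12.5
Slice 3: Δl = 3.1/cos13.6° = 3.189 m; N'_3 = 360·cos13.6° = 349.9; c'Δl = 17.54; W sinα = 84.7
Slice 4: Δl = 2.1/cos22.9° = 2.280 m; N'_4 = 296·cos22.9° = 272.7; c'Δl = 12.54; W sinα = 115.2
Slice 5: Δl = 1.7/cos30.1° = 1.965 m; N'_5 = 207·cos30.1° = 179.1; c'Δl = 10.81; W sinα = 103.8
Slice 6: Δl = 3.1/cos40.0° = 4.047 m; N'_6 = 271·cos40.0° = 207.6; c'Δl = 22.26; W sinα = 174.2
Slice 7: Δl = 2.1/cos52.8° = 3.473 m; N'_7 = 67·cos52.8° = 40.5; c'Δl = 19.10; W sinα = 53.4
Σc'Δl = 108.2 kN/m; ΣN' = 1276.2 kN/m; ΣW sinα = 539.9 kN/m
Resisting = 108.2 + 1276.2·tan22.8° = 108.2 + 536.5 = 644.6 kN/m
FS = 644.6 / 539.9 = 1.194

FS = 1.19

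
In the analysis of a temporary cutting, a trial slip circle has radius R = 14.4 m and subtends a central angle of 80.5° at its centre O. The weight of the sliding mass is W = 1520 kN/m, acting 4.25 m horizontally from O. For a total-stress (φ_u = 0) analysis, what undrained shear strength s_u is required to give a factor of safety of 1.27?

FS = s_u·L_a·R / (W·d), so s_u = FS·W·d / (L_a·R).
Arc length L_a = R·θ = 14.4·(80.5°·π/180) = 14.4·1.4050 = 20.23 m
s_u = 1.27·1520·4.25 / (20.23·14.4) = 8204.2 / 291.34 = 28.16 kPa

s_u = 28.2 kPa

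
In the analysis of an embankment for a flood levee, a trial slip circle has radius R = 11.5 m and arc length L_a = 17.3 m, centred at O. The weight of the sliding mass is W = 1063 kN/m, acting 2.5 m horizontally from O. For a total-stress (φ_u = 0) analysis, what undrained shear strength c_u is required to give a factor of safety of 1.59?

c_u = 21.2 kPa

FS = c_u·L_a·R / (W·d), so c_u = FS·W·d / (L_a·R).
c_u = 1.59·1063·2.5 / (17.30·11.5) = 4225.4 / 198.95 = 21.24 kPa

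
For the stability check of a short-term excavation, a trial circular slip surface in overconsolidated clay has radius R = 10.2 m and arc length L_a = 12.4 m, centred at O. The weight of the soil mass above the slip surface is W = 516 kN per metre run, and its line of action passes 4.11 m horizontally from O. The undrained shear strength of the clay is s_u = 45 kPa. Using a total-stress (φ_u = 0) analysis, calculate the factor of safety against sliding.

Taking moments about the centre O, the resisting moment is provided by the undrained shear strength acting along the arc:
M_R = s_u·L_a·R = 45·12.40·10.2 = 5691.6 kN·m/m
M_D = W·d = 516·4.11 = 2120.8 kN·m/m
FS = M_R / M_D = 5691.6 / 2120.8 = 2.684

FS = 2.68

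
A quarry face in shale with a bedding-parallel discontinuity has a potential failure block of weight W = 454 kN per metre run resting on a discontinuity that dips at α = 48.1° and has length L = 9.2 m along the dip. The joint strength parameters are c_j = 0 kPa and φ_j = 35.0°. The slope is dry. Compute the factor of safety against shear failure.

FS = 0.63

Resolving the block weight along and normal to the plane and applying the Mohr–Coulomb strength on the joint:
N' = W cosα = 454·cos48.1° = 303.2 kN/m
Driving force T = W sinα = 454·sin48.1° = 337.9 kN/m
Resisting force R = c_j·L + N'·tanφ_j = 0·9.2 + 303.2·tan35.0° = 0.0 + 212.3 = 212.3 kN/m
FS = R / T = 212.3 / 337.9 = 0.628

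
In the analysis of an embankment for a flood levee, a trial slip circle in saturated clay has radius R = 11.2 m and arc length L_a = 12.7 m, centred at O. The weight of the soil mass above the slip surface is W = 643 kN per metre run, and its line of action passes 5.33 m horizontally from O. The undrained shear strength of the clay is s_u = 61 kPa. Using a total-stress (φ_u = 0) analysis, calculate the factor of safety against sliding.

FS = 2.53

Taking moments about the centre O, the resisting moment is provided by the undrained shear strength acting along the arc:
M_R = s_u·L_a·R = 61·12.70·11.2 = 8676.6 kN·m/m
M_D = W·d = 643·5.33 = 3427.2 kN·m/m
FS = M_R / M_D = 8676.6 / 3427.2 = 2.532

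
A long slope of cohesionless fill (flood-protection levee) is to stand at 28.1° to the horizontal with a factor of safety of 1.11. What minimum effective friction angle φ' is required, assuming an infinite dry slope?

FS = tanφ'/tanβ ⇒ tanφ' = FS · tanβ = 1.11 · tan28.1° = 0.5927
φ' = arctan(0.5927) = 30.65°

φ' = 30.7°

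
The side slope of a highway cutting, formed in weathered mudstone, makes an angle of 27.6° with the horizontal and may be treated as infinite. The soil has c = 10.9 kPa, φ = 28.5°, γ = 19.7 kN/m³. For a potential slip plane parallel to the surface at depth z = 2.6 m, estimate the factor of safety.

FS = 1.56

For an infinite slope with a slip plane parallel to the surface (no pore pressure): FS = [c + γz cos²β tanφ] / [γz sinβ cosβ].
γz = 19.7·2.6 = 51.22 kN/m²
Numerator = 10.9 + 51.22·cos²27.6°·tan28.5° = 10.9 + 51.22·0.7854·0.5430 = 32.741 kPa
Denominator = 51.22·sin27.6°·cos27.6° = 51.22·0.4633·0.8862 = 21.030 kPa
FS = 32.741 / 21.030 = 1.557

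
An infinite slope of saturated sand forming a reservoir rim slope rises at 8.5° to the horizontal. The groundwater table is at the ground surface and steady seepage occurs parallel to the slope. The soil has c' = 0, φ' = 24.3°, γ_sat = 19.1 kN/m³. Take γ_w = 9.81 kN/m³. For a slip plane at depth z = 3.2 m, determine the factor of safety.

With seepage parallel to the slope and the water table at the surface, the effective normal stress on the slip plane uses the buoyant unit weight γ' = γ_sat − γ_w while the driving shear stress uses γ_sat:
FS = [c' + γ' z cos²β tanφ'] / [γ_sat z sinβ cosβ]
(For c' = 0 this reduces to FS = (γ'/γ_sat)·tanφ'/tanβ.)
γ' = 19.1 − 9.81 = 9.29 kN/m³
Numerator = 0.0 + 9.29·3.2·cos²8.5°·tan24.3° = 0.0 + 9.29·3.2·0.9782·0.4515 = 13.129 kPa
Denominator = 19.1·3.2·sin8.5°·cos8.5° = 19.1·3.2·0.1478·0.9890 = 8.935 kPa
FS = 13.129 / 8.935 = 1.469

FS = 1.47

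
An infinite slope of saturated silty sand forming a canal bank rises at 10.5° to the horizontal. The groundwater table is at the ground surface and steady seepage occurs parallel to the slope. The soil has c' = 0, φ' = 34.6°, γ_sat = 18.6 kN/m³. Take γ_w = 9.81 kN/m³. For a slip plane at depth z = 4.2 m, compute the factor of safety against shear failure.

FS = 1.76

With seepage parallel to the slope and the water table at the surface, the effective normal stress on the slip plane uses the buoyant unit weight γ' = γ_sat − γ_w while the driving shear stress uses γ_sat:
FS = [c' + γ' z cos²β tanφ'] / [γ_sat z sinβ cosβ]
(For c' = 0 this reduces to FS = (γ'/γ_sat)·tanφ'/tanβ.)
γ' = 18.6 − 9.81 = 8.79 kN/m³
Numerator = 0.0 + 8.79·4.2·cos²10.5°·tan34.6° = 0.0 + 8.79·4.2·0.9668·0.6899 = 24.622 kPa
Denominator = 18.6·4.2·sin10.5°·cos10.5° = 18.6·4.2·0.1822·0.9833 = 13.998 kPa
FS = 24.622 / 13.998 = 1.759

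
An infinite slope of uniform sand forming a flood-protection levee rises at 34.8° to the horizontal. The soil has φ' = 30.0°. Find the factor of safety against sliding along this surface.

FS = 0.83

For a dry cohesionless infinite slope the factor of safety is FS = tanφ' / tanβ.
FS = tan30.0° / tan34.8° = 0.5774 / 0.6950 = 0.831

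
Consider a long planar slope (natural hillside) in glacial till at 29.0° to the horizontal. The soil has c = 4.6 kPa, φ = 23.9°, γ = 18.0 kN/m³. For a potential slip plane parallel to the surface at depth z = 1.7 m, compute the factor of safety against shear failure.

For an infinite slope with a slip plane parallel to the surface (no pore pressure): FS = [c + γz cos²β tanφ] / [γz sinβ cosβ].
γz = 18.0·1.7 = 30.60 kN/m²
Numerator = 4.6 + 30.60·cos²29.0°·tan23.9° = 4.6 + 30.60·0.7650·0.4431 = 14.973 kPa
Denominator = 30.60·sin29.0°·cos29.0° = 30.60·0.4848·0.8746 = 12.975 kPa
FS = 14.973 / 12.975 = 1.154

FS = 1.15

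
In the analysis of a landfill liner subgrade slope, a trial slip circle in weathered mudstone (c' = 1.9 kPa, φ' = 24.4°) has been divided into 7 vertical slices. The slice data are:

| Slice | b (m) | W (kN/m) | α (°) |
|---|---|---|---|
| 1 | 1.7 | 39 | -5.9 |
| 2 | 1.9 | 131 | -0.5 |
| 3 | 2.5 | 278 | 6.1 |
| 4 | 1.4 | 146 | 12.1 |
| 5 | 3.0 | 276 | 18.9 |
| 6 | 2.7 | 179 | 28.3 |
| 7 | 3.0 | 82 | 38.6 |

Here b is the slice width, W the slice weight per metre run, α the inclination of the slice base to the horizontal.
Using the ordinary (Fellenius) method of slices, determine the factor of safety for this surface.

FS = 1.85

Ordinary method of slices: FS = Σ[c'·Δl_i + (W_i cosα_i)·tanφ'] / Σ W_i sinα_i, with Δl_i = b_i / cosα_i.
Slice 1: Δl = 1.7/cos(-5.9°) = 1.709 m; N'_1 = 39·cos(-5.9°) = 38.8; c'Δl = 3.25; W sinα = -4.0
Slice 2: Δl = 1.9/cos(-0.5°) = 1.900 m; N'_2 = 131·cos(-0.5°) = 131.0; c'Δl = 3.61; W sinα = -1.1
Slice 3: Δl = 2.5/cos6.1° = 2.514 m; N'_3 = 278·cos6.1° = 276.4; c'Δl = 4.78; W sinα = 29.5
Slice 4: Δl = 1.4/cos12.1° = 1.432 m; N'_4 = 146·cos12.1° = 142.8; c'Δl = 2.72; W sinα = 30.6
Slice 5: Δl = 3.0/cos18.9° = 3.171 m; N'_5 = 276·cos18.9° = 261.1; c'Δl = 6.02; W sinα = 89.4
Slice 6: Δl = 2.7/cos28.3° = 3.067 m; N'_6 = 179·cos28.3° = 157.6; c'Δl = 5.83; W sinα = 84.9
Slice 7: Δl = 3.0/cos38.6° = 3.839 m; N'_7 = 82·cos38.6° = 64.1; c'Δl = 7.29; W sinα = 51.2
Σc'Δl = 33.5 kN/m; ΣN' = 1071.8 kN/m; ΣW sinα = 280.4 kN/m
Resisting = 33.5 + 1071.8·tan24.4° = 33.5 + 486.2 = 519.7 kN/m
FS = 519.7 / 280.4 = 1.853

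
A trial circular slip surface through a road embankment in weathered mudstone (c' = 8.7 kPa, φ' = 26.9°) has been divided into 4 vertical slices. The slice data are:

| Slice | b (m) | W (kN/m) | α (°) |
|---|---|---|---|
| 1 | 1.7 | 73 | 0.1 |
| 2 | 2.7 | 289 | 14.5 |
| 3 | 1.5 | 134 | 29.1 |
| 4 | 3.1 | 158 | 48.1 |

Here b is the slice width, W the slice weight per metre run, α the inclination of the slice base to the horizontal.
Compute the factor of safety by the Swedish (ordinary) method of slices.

Ordinary method of slices: FS = Σ[c'·Δl_i + (W_i cosα_i)·tanφ'] / Σ W_i sinα_i, with Δl_i = b_i / cosα_i.
Slice 1: Δl = 1.7/cos0.1° = 1.700 m; N'_1 = 73·cos0.1° = 73.0; c'Δl = 14.79; W sinα = 0.1
Slice 2: Δl = 2.7/cos14.5° = 2.789 m; N'_2 = 289·cos14.5° = 279.8; c'Δl = 24.26; W sinα = 72.4
Slice 3: Δl = 1.5/cos29.1° = 1.717 m; N'_3 = 134·cos29.1° = 117.1; c'Δl = 14.94; W sinα = 65.2
Slice 4: Δl = 3.1/cos48.1° = 4.642 m; N'_4 = 158·cos48.1° = 105.5; c'Δl = 40.38; W sinα = 117.6
Σc'Δl = 94.4 kN/m; ΣN' = 575.4 kN/m; ΣW sinα = 255.3 kN/m
Resisting = 94.4 + 575.4·tan26.9° = 94.4 + 291.9 = 386.3 kN/m
FS = 386.3 / 255.3 = 1.513

FS = 1.51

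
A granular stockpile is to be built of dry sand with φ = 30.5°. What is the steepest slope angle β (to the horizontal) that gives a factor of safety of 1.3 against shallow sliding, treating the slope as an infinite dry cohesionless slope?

β = 24.4°

For an infinite dry cohesionless slope FS = tanφ/tanβ, so tanβ = tanφ / FS.
tanβ = tan30.5° / 1.3 = 0.5890 / 1.3 = 0.4531
β = arctan(0.4531) = 24.38°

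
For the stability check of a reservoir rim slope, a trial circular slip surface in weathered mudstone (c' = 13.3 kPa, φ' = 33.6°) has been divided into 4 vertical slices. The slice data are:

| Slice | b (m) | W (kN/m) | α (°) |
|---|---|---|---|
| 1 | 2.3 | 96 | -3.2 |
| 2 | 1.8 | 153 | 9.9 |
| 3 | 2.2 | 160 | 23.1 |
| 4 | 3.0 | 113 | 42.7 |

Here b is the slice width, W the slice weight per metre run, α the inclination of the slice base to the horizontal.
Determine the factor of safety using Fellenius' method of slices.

Ordinary method of slices: FS = Σ[c'·Δl_i + (W_i cosα_i)·tanφ'] / Σ W_i sinα_i, with Δl_i = b_i / cosα_i.
Slice 1: Δl = 2.3/cos(-3.2°) = 2.304 m; N'_1 = 96·cos(-3.2°) = 95.9; c'Δl = 30.64; W sinα = -5.4
Slice 2: Δl = 1.8/cos9.9° = 1.827 m; N'_2 = 153·cos9.9° = 150.7; c'Δl = 24.30; W sinα = 26.3
Slice 3: Δl = 2.2/cos23.1° = 2.392 m; N'_3 = 160·cos23.1° = 147.2; c'Δl = 31.81; W sinα = 62.8
Slice 4: Δl = 3.0/cos42.7° = 4.082 m; N'_4 = 113·cos42.7° = 83.0; c'Δl = 54.29; W sinα = 76.6
Σc'Δl = 141.0 kN/m; ΣN' = 476.8 kN/m; ΣW sinα = 160.4 kN/m
Resisting = 141.0 + 476.8·tan33.6° = 141.0 + 316.8 = 457.8 kN/m
FS = 457.8 / 160.4 = 2.855

FS = 2.86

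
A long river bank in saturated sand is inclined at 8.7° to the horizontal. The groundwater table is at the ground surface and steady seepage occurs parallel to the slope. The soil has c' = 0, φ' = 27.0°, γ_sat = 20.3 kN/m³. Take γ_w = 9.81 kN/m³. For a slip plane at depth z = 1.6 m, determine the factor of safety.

FS = 1.72

With seepage parallel to the slope and the water table at the surface, the effective normal stress on the slip plane uses the buoyant unit weight γ' = γ_sat − γ_w while the driving shear stress uses γ_sat:
FS = [c' + γ' z cos²β tanφ'] / [γ_sat z sinβ cosβ]
(For c' = 0 this reduces to FS = (γ'/γ_sat)·tanφ'/tanβ.)
γ' = 20.3 − 9.81 = 10.49 kN/m³
Numerator = 0.0 + 10.49·1.6·cos²8.7°·tan27.0° = 0.0 + 10.49·1.6·0.9771·0.5095 = 8.356 kPa
Denominator = 20.3·1.6·sin8.7°·cos8.7° = 20.3·1.6·0.1513·0.9885 = 4.856 kPa
FS = 8.356 / 4.856 = 1.721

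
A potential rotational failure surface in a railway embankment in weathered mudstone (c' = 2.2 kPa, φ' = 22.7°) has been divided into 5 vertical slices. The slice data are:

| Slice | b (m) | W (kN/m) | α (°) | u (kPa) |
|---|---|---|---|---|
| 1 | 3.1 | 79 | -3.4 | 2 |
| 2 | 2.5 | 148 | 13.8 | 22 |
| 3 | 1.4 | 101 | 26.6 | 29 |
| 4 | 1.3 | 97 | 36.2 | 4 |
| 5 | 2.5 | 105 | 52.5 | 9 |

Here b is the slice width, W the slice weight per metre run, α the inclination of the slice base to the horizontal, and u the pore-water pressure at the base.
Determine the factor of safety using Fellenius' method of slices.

FS = 0.72

Ordinary method of slices: FS = Σ[c'·Δl_i + (W_i cosα_i − u_i·Δl_i)·tanφ'] / Σ W_i sinα_i, with Δl_i = b_i / cosα_i.
Slice 1: Δl = 3.1/cos(-3.4°) = 3.105 m; N'_1 = 79·cos(-3.4°) − 2·3.105 = 72.7; c'Δl = 6.83; W sinα = -4.7
Slice 2: Δl = 2.5/cos13.8° = 2.574 m; N'_2 = 148·cos13.8° − 22·2.574 = 87.1; c'Δl = 5.66; W sinα = 35.3
Slice 3: Δl = 1.4/cos26.6° = 1.566 m; N'_3 = 101·cos26.6° − 29·1.566 = 44.9; c'Δl = 3.44; W sinα = 45.2
Slice 4: Δl = 1.3/cos36.2° = 1.611 m; N'_4 = 97·cos36.2° − 4·1.611 = 71.8; c'Δl = 3.54; W sinα = 57.3
Slice 5: Δl = 2.5/cos52.5° = 4.107 m; N'_5 = 105·cos52.5° − 9·4.107 = 27.0; c'Δl = 9.03; W sinα = 83.3
Σc'Δl = 28.5 kN/m; ΣN' = 303.4 kN/m; ΣW sinα = 216.4 kN/m
Resisting = 28.5 + 303.4·tan22.7° = 28.5 + 126.9 = 155.4 kN/m
FS = 155.4 / 216.4 = 0.718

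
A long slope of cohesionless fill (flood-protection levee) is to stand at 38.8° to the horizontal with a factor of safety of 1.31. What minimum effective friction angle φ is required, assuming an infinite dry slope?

FS = tanφ/tanβ ⇒ tanφ = FS · tanβ = 1.31 · tan38.8° = 1.0533
φ = arctan(1.0533) = 46.49°

φ = 46.5°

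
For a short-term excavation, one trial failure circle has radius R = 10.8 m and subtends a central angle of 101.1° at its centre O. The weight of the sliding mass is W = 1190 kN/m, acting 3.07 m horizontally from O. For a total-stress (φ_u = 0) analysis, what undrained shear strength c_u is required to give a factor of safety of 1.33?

FS = c_u·L_a·R / (W·d), so c_u = FS·W·d / (L_a·R).
Arc length L_a = R·θ = 10.8·(101.1°·π/180) = 10.8·1.7645 = 19.06 m
c_u = 1.33·1190·3.07 / (19.06·10.8) = 4858.9 / 205.81 = 23.61 kPa

c_u = 23.6 kPa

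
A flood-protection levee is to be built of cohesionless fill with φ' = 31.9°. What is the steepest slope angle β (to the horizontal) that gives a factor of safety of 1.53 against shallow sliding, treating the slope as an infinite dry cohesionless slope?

For an infinite dry cohesionless slope FS = tanφ'/tanβ, so tanβ = tanφ' / FS.
tanβ = tan31.9° / 1.53 = 0.6224 / 1.53 = 0.4068
β = arctan(0.4068) = 22.14°

β = 22.1°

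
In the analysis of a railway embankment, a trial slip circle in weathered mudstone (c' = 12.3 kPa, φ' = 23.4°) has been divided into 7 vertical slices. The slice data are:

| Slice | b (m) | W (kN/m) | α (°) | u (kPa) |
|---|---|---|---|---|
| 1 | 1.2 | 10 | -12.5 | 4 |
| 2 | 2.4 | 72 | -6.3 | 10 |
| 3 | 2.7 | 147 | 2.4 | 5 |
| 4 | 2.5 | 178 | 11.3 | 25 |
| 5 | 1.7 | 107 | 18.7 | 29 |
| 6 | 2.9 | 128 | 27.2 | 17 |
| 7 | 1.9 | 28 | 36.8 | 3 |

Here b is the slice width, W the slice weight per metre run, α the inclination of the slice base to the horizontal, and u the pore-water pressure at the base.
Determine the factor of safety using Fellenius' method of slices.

FS = 2.72

Ordinary method of slices: FS = Σ[c'·Δl_i + (W_i cosα_i − u_i·Δl_i)·tanφ'] / Σ W_i sinα_i, with Δl_i = b_i / cosα_i.
Slice 1: Δl = 1.2/cos(-12.5°) = 1.229 m; N'_1 = 10·cos(-12.5°) − 4·1.229 = 4.8; c'Δl = 15.12; W sinα = -2.2
Slice 2: Δl = 2.4/cos(-6.3°) = 2.415 m; N'_2 = 72·cos(-6.3°) − 10·2.415 = 47.4; c'Δl = 29.70; W sinα = -7.9
Slice 3: Δl = 2.7/cos2.4° = 2.702 m; N'_3 = 147·cos2.4° − 5·2.702 = 133.4; c'Δl = 33.24; W sinα = 6.2
Slice 4: Δl = 2.5/cos11.3° = 2.549 m; N'_4 = 178·cos11.3° − 25·2.549 = 110.8; c'Δl = 31.36; W sinα = 34.9
Slice 5: Δl = 1.7/cos18.7° = 1.795 m; N'_5 = 107·cos18.7° − 29·1.795 = 49.3; c'Δl = 22.08; W sinα = 34.3
Slice 6: Δl = 2.9/cos27.2° = 3.261 m; N'_6 = 128·cos27.2° − 17·3.261 = 58.4; c'Δl = 40.10; W sinα = 58.5
Slice 7: Δl = 1.9/cos36.8° = 2.373 m; N'_7 = 28·cos36.8° − 3·2.373 = 15.3; c'Δl = 29.19; W sinα = 16.8
Σc'Δl = 200.8 kN/m; ΣN' = 419.5 kN/m; ΣW sinα = 140.6 kN/m
Resisting = 200.8 + 419.5·tan23.4° = 200.8 + 181.5 = 382.3 kN/m
FS = 382.3 / 140.6 = 2.720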